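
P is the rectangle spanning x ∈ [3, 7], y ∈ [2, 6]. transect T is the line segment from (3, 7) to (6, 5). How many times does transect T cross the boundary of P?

1

The segment meets the boundary at (4.5,6).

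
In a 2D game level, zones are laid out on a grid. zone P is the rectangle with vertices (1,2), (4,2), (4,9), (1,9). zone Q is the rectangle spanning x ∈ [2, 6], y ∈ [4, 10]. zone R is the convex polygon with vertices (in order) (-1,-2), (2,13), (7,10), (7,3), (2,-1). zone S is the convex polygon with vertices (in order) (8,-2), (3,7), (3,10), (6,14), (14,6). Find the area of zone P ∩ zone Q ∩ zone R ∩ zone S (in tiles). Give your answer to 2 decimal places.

2.90

The intersection is the polygon with vertices (4,9), (4,5.2), (3,7), (3,9).
By the shoelace formula its area is 2.90.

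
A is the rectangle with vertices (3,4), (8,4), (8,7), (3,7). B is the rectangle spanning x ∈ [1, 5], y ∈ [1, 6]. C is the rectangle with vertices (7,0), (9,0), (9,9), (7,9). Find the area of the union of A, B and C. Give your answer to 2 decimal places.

46.00

By inclusion–exclusion:
Individual areas: |A| = 15, |B| = 20, |C| = 18.
|A∩B|: x∈[3,5], y∈[4,6] → 2·2 = 4.
|A∩C|: x∈[7,8], y∈[4,7] → 1·3 = 3.
|B∩C| = 0 (no overlap).
|A∩B∩C| = 0.
|A ∪ B ∪ C| = 53 − 7 + 0 = 46.00.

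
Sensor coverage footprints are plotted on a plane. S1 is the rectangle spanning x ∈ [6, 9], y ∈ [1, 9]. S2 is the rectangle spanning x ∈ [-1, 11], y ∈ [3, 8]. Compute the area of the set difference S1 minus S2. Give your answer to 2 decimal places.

9.00

|S1∩S2|: x∈[6,9], y∈[3,8] → 3·5 = 15.
|S1| = 24.
|S1 ∖ S2| = |S1| − |S1∩S2| = 24 − 15 = 9.00.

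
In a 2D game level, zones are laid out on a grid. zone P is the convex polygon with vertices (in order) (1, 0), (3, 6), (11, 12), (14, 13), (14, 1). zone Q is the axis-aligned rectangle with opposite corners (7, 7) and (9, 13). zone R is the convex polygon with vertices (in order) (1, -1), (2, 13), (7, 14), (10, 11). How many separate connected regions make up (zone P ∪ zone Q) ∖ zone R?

3

(zone P ∪ zone Q) ∖ zone R splits into 3 disjoint pieces (area 0.5, area 88.0408, area 0.0095).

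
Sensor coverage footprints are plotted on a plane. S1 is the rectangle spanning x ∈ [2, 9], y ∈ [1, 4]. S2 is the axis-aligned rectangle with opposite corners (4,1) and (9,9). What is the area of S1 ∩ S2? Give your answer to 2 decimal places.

15.00

|S1∩S2|: x∈[4,9], y∈[1,4] → 5·3 = 15.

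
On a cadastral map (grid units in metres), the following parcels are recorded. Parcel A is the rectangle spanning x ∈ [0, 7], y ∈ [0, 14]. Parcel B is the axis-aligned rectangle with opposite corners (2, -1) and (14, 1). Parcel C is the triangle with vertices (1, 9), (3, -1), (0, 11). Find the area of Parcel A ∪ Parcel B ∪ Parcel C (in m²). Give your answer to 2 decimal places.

117.00

By inclusion–exclusion:
Individual areas: |Parcel A| = 98, |Parcel B| = 24, |Parcel C| = 3.
|Parcel A∩Parcel B|: x∈[2,7], y∈[0,1] → 5·1 = 5.
|Parcel A∩Parcel C| = 2.975.
|Parcel B∩Parcel C| = 0.1.
|Parcel A∩Parcel B∩Parcel C| = 0.075.
|Parcel A ∪ Parcel B ∪ Parcel C| = 125 − 8.075 + 0.075 = 117.00.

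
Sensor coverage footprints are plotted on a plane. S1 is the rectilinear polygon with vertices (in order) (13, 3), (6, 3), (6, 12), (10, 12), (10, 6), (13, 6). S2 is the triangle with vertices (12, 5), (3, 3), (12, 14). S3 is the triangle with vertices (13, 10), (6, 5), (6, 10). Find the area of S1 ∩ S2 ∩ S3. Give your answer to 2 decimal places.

9.74

The intersection is the polygon with vertices (8.727,10), (10,10), (10,7.857), (6,5), (6,6.667).
By the shoelace formula its area is 9.74.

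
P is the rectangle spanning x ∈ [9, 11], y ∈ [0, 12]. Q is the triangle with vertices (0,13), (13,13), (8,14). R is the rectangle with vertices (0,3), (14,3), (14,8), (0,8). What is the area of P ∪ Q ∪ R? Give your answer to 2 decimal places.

90.50

By inclusion–exclusion:
Individual areas: |P| = 24, |Q| = 6.5, |R| = 70.
|P∩Q| = 0.
|P∩R|: x∈[9,11], y∈[3,8] → 2·5 = 10.
|Q∩R| = 0.
|P∩Q∩R| = 0.
|P ∪ Q ∪ R| = 100.5 − 10 + 0 = 90.50.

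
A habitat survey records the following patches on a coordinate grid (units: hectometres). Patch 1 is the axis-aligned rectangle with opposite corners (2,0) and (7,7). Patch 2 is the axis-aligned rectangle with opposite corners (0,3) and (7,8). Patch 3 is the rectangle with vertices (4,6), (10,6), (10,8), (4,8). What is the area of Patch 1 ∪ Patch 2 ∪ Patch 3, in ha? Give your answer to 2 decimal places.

By inclusion–exclusion:
Individual areas: |Patch 1| = 35, |Patch 2| = 35, |Patch 3| = 12.
|Patch 1∩Patch 2|: x∈[2,7], y∈[3,7] → 5·4 = 20.
|Patch 1∩Patch 3|: x∈[4,7], y∈[6,7] → 3·1 = 3.
|Patch 2∩Patch 3|: x∈[4,7], y∈[6,8] → 3·2 = 6.
|Patch 1∩Patch 2∩Patch 3| = 3.
|Patch 1 ∪ Patch 2 ∪ Patch 3| = 82 − 29 + 3 = 56.00.

56.00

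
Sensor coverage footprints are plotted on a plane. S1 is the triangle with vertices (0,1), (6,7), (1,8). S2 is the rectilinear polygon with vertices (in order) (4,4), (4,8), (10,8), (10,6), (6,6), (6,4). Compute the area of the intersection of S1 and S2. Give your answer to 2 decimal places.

The intersection is the polygon with vertices (6,7), (4,5), (4,7.4).
By the shoelace formula its area is 2.40.

2.40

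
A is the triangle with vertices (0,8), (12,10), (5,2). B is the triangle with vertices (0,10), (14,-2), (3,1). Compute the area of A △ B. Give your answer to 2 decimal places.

|A| = 41, |B| = 45, |A∩B| = 15.3017.
|A △ B| = |A| + |B| − 2·|A∩B| = 41 + 45 − 30.6033 = 55.40.

55.40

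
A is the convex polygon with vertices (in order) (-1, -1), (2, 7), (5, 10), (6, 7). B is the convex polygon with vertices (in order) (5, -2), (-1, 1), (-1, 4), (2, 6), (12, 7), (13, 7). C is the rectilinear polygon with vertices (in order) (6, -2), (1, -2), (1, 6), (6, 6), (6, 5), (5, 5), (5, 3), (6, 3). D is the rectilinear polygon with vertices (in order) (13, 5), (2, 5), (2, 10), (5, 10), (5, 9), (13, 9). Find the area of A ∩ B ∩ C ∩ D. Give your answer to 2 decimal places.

The intersection is the polygon with vertices (5.125,6), (4.25,5), (2,5), (2,6).
By the shoelace formula its area is 2.69.

2.69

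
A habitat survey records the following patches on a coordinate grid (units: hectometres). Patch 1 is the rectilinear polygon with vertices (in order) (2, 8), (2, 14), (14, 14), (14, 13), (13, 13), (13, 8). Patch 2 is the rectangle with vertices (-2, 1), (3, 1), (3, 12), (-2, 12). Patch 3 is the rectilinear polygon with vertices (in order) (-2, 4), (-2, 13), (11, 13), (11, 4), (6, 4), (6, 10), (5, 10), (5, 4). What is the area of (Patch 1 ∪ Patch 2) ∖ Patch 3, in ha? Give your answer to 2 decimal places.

39.00

|Patch 1 ∪ Patch 2| = 118.
|(Patch 1 ∪ Patch 2) ∩ Patch 3| = 79.
|(Patch 1 ∪ Patch 2) ∖ Patch 3| = 118 − 79 = 39.00.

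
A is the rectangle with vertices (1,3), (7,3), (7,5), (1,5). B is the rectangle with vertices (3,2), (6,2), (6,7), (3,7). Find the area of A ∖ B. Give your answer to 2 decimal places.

|A∩B|: x∈[3,6], y∈[3,5] → 3·2 = 6.
|A| = 12.
|A ∖ B| = |A| − |A∩B| = 12 − 6 = 6.00.

6.00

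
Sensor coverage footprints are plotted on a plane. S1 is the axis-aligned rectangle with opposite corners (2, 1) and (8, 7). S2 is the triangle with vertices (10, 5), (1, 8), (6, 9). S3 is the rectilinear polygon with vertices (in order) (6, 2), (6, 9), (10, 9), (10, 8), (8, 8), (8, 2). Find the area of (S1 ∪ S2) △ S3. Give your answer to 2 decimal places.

37.33

|S1 ∪ S2| = 45.3333.
|(S1 ∪ S2) ∩ S3| = 12.
|(S1 ∪ S2) △ S3| = 45.3333 + 16 − 24 = 37.33.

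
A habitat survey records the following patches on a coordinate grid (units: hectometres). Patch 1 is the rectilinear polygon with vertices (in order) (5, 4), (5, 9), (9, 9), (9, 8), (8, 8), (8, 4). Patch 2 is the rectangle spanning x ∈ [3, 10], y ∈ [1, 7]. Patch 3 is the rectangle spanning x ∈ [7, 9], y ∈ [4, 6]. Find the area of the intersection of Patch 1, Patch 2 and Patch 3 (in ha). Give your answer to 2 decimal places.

2.00

The intersection is the polygon with vertices (8,4), (7,4), (7,6), (8,6).
By the shoelace formula its area is 2.00.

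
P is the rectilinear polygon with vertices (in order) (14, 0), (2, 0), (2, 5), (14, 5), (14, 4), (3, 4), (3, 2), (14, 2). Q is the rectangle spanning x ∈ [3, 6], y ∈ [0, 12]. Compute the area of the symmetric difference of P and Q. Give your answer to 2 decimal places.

|P| = 38, |Q| = 36, |P∩Q| = 9.
|P △ Q| = |P| + |Q| − 2·|P∩Q| = 38 + 36 − 18 = 56.00.

56.00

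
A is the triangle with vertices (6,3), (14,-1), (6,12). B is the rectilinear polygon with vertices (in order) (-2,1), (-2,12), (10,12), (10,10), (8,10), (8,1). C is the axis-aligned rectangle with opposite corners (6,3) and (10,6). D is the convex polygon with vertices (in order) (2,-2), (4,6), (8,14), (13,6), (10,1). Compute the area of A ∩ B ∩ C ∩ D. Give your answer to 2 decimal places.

The intersection is the polygon with vertices (8,6), (8,3), (6,3), (6,6).
By the shoelace formula its area is 6.00.

6.00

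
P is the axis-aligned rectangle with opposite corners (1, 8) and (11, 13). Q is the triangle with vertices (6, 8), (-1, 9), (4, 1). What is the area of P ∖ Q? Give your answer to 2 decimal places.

|P| = 50, |P∩Q| = 1.7857.
|P ∖ Q| = |P| − |P∩Q| = 50 − 1.7857 = 48.21.

48.21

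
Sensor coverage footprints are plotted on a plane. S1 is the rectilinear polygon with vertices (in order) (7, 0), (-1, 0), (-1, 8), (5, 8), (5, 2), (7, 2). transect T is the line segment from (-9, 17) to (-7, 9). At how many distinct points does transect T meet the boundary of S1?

0

The segment lies entirely outside S1 and never meets its boundary.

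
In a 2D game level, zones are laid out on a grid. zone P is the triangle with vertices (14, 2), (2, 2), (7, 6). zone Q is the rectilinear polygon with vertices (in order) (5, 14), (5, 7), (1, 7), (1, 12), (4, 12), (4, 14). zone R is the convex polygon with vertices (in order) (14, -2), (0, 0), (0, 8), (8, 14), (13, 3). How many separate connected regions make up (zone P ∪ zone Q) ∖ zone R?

(zone P ∪ zone Q) ∖ zone R splits into 2 disjoint pieces (area 0.2065, area 9).

2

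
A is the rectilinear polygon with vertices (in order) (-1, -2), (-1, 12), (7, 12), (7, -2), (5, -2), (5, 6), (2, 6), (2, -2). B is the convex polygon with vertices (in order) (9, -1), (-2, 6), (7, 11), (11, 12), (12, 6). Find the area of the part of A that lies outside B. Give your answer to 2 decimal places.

50.82

|A| = 88, |A∩B| = 37.1768.
|A ∖ B| = |A| − |A∩B| = 88 − 37.1768 = 50.82.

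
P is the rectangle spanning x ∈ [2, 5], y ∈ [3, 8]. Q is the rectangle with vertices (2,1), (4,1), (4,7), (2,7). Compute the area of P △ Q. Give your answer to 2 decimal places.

11.00

|P∩Q|: x∈[2,4], y∈[3,7] → 2·4 = 8.
|P △ Q| = |P| + |Q| − 2·|P∩Q| = 15 + 12 − 16 = 11.00.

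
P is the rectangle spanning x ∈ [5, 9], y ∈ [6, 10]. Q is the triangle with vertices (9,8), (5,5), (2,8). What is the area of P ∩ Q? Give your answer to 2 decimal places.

5.33

The intersection is the polygon with vertices (5,6), (5,8), (9,8), (6.333,6).
By the shoelace formula its area is 5.33.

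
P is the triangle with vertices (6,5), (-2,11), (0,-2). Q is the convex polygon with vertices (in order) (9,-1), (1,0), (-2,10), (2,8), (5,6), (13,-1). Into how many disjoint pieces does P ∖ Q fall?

2

P ∖ Q splits into 2 disjoint pieces (area 1.9167, area 7.8434).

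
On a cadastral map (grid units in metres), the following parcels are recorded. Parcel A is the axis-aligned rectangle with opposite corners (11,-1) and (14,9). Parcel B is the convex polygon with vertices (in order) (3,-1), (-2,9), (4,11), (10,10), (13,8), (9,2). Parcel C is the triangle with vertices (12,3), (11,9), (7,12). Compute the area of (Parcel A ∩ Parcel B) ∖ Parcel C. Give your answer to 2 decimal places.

3.18

|Parcel A ∩ Parcel B| = 4.25.
|(Parcel A ∩ Parcel B) ∩ Parcel C| = 1.0667.
|(Parcel A ∩ Parcel B) ∖ Parcel C| = 4.25 − 1.0667 = 3.18.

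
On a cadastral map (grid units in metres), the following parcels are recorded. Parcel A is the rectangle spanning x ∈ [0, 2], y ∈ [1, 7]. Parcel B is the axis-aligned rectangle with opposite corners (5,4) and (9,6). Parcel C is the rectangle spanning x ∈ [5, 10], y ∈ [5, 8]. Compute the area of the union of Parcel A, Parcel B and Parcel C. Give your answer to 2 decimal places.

31.00

By inclusion–exclusion:
Individual areas: |Parcel A| = 12, |Parcel B| = 8, |Parcel C| = 15.
|Parcel A∩Parcel B| = 0 (no overlap).
|Parcel A∩Parcel C| = 0 (no overlap).
|Parcel B∩Parcel C|: x∈[5,9], y∈[5,6] → 4·1 = 4.
|Parcel A∩Parcel B∩Parcel C| = 0.
|Parcel A ∪ Parcel B ∪ Parcel C| = 35 − 4 + 0 = 31.00.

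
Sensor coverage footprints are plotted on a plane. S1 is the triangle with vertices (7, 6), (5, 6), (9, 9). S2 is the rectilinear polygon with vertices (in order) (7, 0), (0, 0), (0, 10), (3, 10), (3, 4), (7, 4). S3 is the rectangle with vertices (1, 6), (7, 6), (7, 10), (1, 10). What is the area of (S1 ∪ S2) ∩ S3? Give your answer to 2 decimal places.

9.50

|S1 ∪ S2| = 49.
|(S1 ∪ S2) ∩ S3| = 9.50.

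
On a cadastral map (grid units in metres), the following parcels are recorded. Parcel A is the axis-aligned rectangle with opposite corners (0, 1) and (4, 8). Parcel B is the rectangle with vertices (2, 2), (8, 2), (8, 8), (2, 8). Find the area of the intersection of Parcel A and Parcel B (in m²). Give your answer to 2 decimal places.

|Parcel A∩Parcel B|: x∈[2,4], y∈[2,8] → 2·6 = 12.

12.00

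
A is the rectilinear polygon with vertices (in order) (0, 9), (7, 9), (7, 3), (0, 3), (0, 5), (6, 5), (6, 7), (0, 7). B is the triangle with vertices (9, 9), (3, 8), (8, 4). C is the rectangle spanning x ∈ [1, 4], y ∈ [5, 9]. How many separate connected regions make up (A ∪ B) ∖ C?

(A ∪ B) ∖ C splits into 2 disjoint pieces (area 29.9917, area 2).

2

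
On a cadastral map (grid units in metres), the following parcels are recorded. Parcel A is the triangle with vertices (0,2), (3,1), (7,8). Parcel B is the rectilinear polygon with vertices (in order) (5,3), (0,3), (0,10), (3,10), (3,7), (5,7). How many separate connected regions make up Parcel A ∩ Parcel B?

Parcel A ∩ Parcel B is a single connected region.

1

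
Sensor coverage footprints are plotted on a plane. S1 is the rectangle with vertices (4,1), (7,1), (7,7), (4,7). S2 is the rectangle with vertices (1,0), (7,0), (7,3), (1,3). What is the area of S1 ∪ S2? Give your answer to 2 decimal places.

By inclusion–exclusion:
Individual areas: |S1| = 18, |S2| = 18.
|S1∩S2|: x∈[4,7], y∈[1,3] → 3·2 = 6.
|S1 ∪ S2| = 36 − 6 = 30.00.

30.00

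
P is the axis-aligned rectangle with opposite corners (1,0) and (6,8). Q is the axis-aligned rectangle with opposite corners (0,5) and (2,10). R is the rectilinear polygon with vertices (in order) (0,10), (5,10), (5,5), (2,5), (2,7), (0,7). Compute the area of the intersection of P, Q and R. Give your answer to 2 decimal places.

1.00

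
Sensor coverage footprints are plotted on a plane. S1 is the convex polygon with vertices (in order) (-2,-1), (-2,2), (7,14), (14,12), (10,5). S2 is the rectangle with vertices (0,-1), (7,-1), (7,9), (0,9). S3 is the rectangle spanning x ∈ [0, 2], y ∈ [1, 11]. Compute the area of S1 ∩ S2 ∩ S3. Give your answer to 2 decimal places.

The intersection is the polygon with vertices (0,4.667), (2,7.333), (2,1), (0,1).
By the shoelace formula its area is 10.00.

10.00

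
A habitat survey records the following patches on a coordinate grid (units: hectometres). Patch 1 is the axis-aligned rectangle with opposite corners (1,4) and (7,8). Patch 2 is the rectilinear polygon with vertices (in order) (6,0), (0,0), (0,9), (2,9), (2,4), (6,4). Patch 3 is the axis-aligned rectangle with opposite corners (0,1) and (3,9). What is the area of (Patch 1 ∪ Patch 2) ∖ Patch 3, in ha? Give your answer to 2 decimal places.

|Patch 1 ∪ Patch 2| = 54.
|(Patch 1 ∪ Patch 2) ∩ Patch 3| = 23.
|(Patch 1 ∪ Patch 2) ∖ Patch 3| = 54 − 23 = 31.00.

31.00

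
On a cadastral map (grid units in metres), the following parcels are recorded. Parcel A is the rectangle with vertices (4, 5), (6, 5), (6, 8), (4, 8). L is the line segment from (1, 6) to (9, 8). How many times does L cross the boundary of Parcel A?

2

The segment meets the boundary at (6,7.25), (4,6.75).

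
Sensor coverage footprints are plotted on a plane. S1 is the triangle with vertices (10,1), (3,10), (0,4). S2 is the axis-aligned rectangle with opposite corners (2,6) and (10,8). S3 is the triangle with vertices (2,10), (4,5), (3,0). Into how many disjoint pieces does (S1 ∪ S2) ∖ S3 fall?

(S1 ∪ S2) ∖ S3 splits into 2 disjoint pieces (area 31.3344, area 6.6787).

2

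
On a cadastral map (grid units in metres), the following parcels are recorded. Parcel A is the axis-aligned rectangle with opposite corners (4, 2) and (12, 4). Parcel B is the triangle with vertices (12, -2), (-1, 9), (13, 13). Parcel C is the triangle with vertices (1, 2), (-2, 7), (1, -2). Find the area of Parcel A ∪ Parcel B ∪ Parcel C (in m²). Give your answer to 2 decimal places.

By inclusion–exclusion:
Individual areas: |Parcel A| = 16, |Parcel B| = 103, |Parcel C| = 6.
|Parcel A∩Parcel B| = 11.8182.
|Parcel A∩Parcel C| = 0.
|Parcel B∩Parcel C| = 0.
|Parcel A∩Parcel B∩Parcel C| = 0.
|Parcel A ∪ Parcel B ∪ Parcel C| = 125 − 11.8182 + 0 = 113.18.

113.18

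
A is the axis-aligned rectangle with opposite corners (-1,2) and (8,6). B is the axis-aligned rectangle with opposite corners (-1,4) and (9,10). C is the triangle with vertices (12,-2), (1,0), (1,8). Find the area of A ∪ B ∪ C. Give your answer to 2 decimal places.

By inclusion–exclusion:
Individual areas: |A| = 36, |B| = 60, |C| = 44.
|A∩B|: x∈[-1,8], y∈[4,6] → 9·2 = 18.
|A∩C| = 17.6.
|B∩C| = 8.8.
|A∩B∩C| = 6.6.
|A ∪ B ∪ C| = 140 − 44.4 + 6.6 = 102.20.

102.20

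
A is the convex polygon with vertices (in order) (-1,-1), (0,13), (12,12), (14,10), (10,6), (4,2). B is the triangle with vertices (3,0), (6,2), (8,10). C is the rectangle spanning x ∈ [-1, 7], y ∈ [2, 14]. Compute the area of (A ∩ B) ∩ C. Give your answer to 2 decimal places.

The region (A ∩ B) ∩ C is the polygon with vertices (7,8), (7,6), (6.4,3.6), (4,2).
By the shoelace formula its area is 5.40.

5.40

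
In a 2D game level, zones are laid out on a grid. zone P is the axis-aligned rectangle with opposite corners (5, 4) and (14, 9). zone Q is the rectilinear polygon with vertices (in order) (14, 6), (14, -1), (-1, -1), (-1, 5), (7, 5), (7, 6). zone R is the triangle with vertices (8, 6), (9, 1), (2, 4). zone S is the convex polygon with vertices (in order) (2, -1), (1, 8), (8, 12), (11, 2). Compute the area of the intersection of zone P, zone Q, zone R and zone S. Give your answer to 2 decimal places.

4.23

The intersection is the polygon with vertices (5,5), (7,5), (7,5.667), (8,6), (8.4,4), (5,4).
By the shoelace formula its area is 4.23.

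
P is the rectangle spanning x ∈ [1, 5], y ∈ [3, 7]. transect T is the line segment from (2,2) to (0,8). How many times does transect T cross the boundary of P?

2

The segment meets the boundary at (1,5), (1.667,3).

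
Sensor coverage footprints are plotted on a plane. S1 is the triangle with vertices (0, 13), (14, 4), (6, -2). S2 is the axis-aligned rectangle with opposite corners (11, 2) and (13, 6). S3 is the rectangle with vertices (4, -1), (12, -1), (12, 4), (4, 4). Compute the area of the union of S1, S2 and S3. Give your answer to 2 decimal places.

By inclusion–exclusion:
Individual areas: |S1| = 78, |S2| = 8, |S3| = 40.
|S1∩S2| = 5.5298.
|S1∩S3| = 28.6333.
|S2∩S3|: x∈[11,12], y∈[2,4] → 1·2 = 2.
|S1∩S2∩S3| = 1.8333.
|S1 ∪ S2 ∪ S3| = 126 − 36.1631 + 1.8333 = 91.67.

91.67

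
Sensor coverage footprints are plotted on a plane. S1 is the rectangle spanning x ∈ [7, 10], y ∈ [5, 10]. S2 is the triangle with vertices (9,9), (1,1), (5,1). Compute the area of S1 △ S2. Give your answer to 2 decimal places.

27.00

|S1| = 15, |S2| = 16, |S1∩S2| = 2.
|S1 △ S2| = |S1| + |S2| − 2·|S1∩S2| = 15 + 16 − 4 = 27.00.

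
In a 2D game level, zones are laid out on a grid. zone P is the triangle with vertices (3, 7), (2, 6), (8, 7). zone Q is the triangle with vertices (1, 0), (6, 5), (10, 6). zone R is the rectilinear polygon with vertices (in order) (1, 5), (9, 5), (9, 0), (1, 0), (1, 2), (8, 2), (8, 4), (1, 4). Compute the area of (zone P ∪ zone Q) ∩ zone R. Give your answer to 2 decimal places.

3.25

|zone P ∪ zone Q| = 10.
|(zone P ∪ zone Q) ∩ zone R| = 3.25.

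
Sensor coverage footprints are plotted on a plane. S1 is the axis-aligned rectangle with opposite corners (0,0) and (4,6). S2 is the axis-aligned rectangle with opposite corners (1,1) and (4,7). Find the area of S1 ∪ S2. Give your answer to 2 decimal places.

27.00

By inclusion–exclusion:
Individual areas: |S1| = 24, |S2| = 18.
|S1∩S2|: x∈[1,4], y∈[1,6] → 3·5 = 15.
|S1 ∪ S2| = 42 − 15 = 27.00.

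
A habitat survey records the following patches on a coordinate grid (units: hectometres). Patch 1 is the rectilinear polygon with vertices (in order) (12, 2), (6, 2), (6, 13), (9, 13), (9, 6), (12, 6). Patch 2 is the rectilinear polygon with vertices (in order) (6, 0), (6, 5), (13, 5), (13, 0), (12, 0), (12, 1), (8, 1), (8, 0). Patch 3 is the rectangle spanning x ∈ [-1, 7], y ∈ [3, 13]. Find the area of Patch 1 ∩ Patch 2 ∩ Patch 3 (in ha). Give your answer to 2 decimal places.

2.00

The intersection is the polygon with vertices (6,5), (7,5), (7,3), (6,3).
By the shoelace formula its area is 2.00.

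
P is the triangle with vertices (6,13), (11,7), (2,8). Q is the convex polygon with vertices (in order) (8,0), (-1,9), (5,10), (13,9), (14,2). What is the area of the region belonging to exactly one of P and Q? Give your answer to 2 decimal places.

84.29

|P| = 24.5, |Q| = 92, |P∩Q| = 16.1069.
|P △ Q| = |P| + |Q| − 2·|P∩Q| = 24.5 + 92 − 32.2138 = 84.29.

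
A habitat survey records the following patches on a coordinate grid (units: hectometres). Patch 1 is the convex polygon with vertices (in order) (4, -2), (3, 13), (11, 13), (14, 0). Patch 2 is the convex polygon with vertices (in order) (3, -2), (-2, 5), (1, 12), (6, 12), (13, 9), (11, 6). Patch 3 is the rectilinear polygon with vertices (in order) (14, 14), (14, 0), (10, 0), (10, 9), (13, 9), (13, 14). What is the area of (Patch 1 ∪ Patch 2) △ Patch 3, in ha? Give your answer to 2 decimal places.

|Patch 1 ∪ Patch 2| = 177.9199.
|(Patch 1 ∪ Patch 2) ∩ Patch 3| = 27.3.
|(Patch 1 ∪ Patch 2) △ Patch 3| = 177.9199 + 41 − 54.6 = 164.32.

164.32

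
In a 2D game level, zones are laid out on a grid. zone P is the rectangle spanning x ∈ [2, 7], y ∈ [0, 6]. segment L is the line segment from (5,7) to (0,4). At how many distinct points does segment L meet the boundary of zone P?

2

The segment meets the boundary at (2,5.2), (3.333,6).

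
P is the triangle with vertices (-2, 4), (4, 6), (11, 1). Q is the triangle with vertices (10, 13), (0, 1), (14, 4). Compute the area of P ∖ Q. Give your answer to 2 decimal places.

|P| = 22, |P∩Q| = 12.1296.
|P ∖ Q| = |P| − |P∩Q| = 22 − 12.1296 = 9.87.

9.87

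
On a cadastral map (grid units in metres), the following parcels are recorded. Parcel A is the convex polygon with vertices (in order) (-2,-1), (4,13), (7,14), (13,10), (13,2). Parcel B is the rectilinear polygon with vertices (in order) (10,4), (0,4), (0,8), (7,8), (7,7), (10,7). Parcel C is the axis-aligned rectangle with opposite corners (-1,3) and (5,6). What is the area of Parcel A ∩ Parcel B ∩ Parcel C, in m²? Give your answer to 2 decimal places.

8.86

The intersection is the polygon with vertices (0.143,4), (1,6), (5,6), (5,4).
By the shoelace formula its area is 8.86.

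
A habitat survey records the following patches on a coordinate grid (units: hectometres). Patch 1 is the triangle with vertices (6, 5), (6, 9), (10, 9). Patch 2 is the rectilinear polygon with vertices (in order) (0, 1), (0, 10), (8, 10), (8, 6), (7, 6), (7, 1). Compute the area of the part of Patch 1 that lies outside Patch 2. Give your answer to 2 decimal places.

|Patch 1| = 8, |Patch 1∩Patch 2| = 6.
|Patch 1 ∖ Patch 2| = |Patch 1| − |Patch 1∩Patch 2| = 8 − 6 = 2.00.

2.00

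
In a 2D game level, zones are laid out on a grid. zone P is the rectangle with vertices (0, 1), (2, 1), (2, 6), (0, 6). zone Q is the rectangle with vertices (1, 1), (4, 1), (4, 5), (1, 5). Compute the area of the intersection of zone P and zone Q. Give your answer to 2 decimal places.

4.00

|zone P∩zone Q|: x∈[1,2], y∈[1,5] → 1·4 = 4.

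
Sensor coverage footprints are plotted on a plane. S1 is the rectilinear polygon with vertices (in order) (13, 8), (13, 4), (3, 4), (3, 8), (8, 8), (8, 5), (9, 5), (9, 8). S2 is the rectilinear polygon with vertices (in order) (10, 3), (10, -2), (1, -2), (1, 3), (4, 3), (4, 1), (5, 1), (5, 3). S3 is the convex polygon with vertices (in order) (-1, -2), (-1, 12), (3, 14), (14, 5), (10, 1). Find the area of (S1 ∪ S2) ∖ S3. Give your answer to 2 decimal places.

|S1 ∪ S2| = 80.
|(S1 ∪ S2) ∩ S3| = 61.1364.
|(S1 ∪ S2) ∖ S3| = 80 − 61.1364 = 18.86.

18.86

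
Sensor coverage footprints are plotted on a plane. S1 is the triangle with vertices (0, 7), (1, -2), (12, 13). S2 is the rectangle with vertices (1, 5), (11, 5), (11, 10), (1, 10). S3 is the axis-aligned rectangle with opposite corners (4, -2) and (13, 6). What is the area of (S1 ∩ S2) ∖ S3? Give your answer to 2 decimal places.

|S1 ∩ S2| = 28.5833.
|(S1 ∩ S2) ∩ S3| = 2.5.
|(S1 ∩ S2) ∖ S3| = 28.5833 − 2.5 = 26.08.

26.08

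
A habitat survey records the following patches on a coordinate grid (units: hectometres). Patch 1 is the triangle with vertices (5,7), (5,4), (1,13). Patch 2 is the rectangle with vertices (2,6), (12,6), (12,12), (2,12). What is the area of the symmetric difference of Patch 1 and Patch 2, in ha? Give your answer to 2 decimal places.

56.53

|Patch 1| = 6, |Patch 2| = 60, |Patch 1∩Patch 2| = 4.7361.
|Patch 1 △ Patch 2| = |Patch 1| + |Patch 2| − 2·|Patch 1∩Patch 2| = 6 + 60 − 9.4722 = 56.53.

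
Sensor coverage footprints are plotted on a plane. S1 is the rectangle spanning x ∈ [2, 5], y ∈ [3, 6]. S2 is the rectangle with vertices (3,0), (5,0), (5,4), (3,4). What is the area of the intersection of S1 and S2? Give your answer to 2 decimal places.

|S1∩S2|: x∈[3,5], y∈[3,4] → 2·1 = 2.

2.00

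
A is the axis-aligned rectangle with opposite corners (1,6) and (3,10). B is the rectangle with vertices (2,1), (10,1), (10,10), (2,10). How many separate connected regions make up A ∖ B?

A ∖ B is a single connected region.

1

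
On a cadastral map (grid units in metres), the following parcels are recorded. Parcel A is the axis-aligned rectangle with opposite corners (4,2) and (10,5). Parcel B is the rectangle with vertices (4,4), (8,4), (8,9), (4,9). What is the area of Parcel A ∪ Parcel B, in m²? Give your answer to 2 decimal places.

34.00

By inclusion–exclusion:
Individual areas: |Parcel A| = 18, |Parcel B| = 20.
|Parcel A∩Parcel B|: x∈[4,8], y∈[4,5] → 4·1 = 4.
|Parcel A ∪ Parcel B| = 38 − 4 = 34.00.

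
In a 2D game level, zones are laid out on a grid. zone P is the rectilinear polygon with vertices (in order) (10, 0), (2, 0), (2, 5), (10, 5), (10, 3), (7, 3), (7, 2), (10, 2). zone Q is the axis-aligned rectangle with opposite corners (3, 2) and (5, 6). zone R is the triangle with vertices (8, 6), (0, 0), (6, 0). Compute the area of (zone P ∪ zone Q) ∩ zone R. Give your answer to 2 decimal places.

The region (zone P ∪ zone Q) ∩ zone R is the polygon with vertices (2,1.5), (6.667,5), (7.667,5), (7,3), (6,0), (2,0).
By the shoelace formula its area is 16.00.

16.00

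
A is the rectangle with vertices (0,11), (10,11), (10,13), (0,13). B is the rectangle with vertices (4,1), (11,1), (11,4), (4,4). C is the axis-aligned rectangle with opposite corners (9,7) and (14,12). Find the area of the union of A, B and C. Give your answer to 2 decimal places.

65.00

By inclusion–exclusion:
Individual areas: |A| = 20, |B| = 21, |C| = 25.
|A∩B| = 0 (no overlap).
|A∩C|: x∈[9,10], y∈[11,12] → 1·1 = 1.
|B∩C| = 0 (no overlap).
|A∩B∩C| = 0.
|A ∪ B ∪ C| = 66 − 1 + 0 = 65.00.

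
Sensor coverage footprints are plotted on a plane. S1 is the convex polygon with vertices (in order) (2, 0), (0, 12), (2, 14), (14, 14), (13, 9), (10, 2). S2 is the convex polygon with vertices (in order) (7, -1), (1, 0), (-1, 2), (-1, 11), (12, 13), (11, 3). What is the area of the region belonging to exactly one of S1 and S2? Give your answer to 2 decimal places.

|S1| = 146, |S2| = 145, |S1∩S2| = 113.6986.
|S1 △ S2| = |S1| + |S2| − 2·|S1∩S2| = 146 + 145 − 227.3973 = 63.60.

63.60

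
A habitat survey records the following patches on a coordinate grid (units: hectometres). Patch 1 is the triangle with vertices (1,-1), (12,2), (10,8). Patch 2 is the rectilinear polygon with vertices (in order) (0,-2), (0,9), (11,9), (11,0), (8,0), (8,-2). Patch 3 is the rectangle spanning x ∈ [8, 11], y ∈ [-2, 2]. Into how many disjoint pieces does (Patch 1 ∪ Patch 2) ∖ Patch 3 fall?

1

(Patch 1 ∪ Patch 2) ∖ Patch 3 is a single connected region.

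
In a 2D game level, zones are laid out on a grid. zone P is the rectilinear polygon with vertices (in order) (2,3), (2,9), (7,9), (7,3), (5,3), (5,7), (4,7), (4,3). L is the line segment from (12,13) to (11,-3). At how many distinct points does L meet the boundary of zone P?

0

The segment lies entirely outside zone P and never meets its boundary.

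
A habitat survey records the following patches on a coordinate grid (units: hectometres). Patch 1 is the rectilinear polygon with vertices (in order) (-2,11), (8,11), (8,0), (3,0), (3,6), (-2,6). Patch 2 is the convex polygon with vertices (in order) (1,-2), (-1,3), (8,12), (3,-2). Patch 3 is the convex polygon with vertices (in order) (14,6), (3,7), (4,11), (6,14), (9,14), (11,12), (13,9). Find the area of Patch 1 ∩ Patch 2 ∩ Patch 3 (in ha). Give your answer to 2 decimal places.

8.17

The intersection is the polygon with vertices (6.113,6.717), (3,7), (7,11), (7.643,11).
By the shoelace formula its area is 8.17.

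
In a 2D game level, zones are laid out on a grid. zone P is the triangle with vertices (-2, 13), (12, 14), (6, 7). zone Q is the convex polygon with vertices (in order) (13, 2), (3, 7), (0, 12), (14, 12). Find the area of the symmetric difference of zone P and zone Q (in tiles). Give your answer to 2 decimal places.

79.34

|zone P| = 46, |zone Q| = 87.5, |zone P∩zone Q| = 27.0779.
|zone P △ zone Q| = |zone P| + |zone Q| − 2·|zone P∩zone Q| = 46 + 87.5 − 54.1558 = 79.34.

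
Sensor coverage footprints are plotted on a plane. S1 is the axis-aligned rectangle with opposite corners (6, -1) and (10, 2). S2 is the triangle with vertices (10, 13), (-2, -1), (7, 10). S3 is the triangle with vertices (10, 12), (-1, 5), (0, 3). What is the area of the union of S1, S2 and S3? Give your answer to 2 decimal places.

By inclusion–exclusion:
Individual areas: |S1| = 12, |S2| = 3, |S3| = 14.5.
|S1∩S2| = 0.
|S1∩S3| = 0.
|S2∩S3| = 1.0032.
|S1∩S2∩S3| = 0.
|S1 ∪ S2 ∪ S3| = 29.5 − 1.0032 + 0 = 28.50.

28.50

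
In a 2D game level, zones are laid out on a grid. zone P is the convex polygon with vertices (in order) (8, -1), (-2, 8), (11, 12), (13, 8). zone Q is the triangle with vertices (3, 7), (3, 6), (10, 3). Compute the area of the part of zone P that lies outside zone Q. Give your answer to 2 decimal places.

|zone P| = 97.5, |zone P∩zone Q| = 3.5.
|zone P ∖ zone Q| = |zone P| − |zone P∩zone Q| = 97.5 − 3.5 = 94.00.

94.00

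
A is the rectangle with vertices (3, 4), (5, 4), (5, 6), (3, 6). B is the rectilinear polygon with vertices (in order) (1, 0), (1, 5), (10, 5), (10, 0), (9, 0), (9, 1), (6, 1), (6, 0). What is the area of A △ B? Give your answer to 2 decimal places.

42.00

|A| = 4, |B| = 42, |A∩B| = 2.
|A △ B| = |A| + |B| − 2·|A∩B| = 4 + 42 − 4 = 42.00.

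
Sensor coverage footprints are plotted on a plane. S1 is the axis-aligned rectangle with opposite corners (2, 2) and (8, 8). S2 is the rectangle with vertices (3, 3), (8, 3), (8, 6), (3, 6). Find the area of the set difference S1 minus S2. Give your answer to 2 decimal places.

21.00

|S1∩S2|: x∈[3,8], y∈[3,6] → 5·3 = 15.
|S1| = 36.
|S1 ∖ S2| = |S1| − |S1∩S2| = 36 − 15 = 21.00.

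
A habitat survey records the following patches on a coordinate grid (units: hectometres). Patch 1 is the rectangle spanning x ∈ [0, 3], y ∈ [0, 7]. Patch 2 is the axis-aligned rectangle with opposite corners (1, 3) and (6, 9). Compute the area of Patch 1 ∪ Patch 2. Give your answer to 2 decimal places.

By inclusion–exclusion:
Individual areas: |Patch 1| = 21, |Patch 2| = 30.
|Patch 1∩Patch 2|: x∈[1,3], y∈[3,7] → 2·4 = 8.
|Patch 1 ∪ Patch 2| = 51 − 8 = 43.00.

43.00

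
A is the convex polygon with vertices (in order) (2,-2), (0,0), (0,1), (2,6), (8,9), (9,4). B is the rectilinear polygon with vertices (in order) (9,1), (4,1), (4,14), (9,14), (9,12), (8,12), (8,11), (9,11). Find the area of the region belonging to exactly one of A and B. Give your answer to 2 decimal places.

|A| = 53.5, |B| = 64, |A∩B| = 28.25.
|A △ B| = |A| + |B| − 2·|A∩B| = 53.5 + 64 − 56.5 = 61.00.

61.00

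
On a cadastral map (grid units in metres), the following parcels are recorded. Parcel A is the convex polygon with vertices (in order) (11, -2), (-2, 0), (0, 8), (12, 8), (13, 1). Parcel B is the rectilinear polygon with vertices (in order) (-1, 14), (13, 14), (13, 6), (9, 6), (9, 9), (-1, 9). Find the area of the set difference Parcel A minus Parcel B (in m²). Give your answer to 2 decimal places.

|Parcel A| = 122.5, |Parcel A∩Parcel B| = 6.2857.
|Parcel A ∖ Parcel B| = |Parcel A| − |Parcel A∩Parcel B| = 122.5 − 6.2857 = 116.21.

116.21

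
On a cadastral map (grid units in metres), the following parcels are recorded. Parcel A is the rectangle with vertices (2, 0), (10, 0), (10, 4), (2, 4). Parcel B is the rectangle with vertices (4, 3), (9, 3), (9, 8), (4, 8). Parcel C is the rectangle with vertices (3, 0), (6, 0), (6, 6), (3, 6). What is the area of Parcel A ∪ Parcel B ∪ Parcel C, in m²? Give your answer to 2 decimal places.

54.00

By inclusion–exclusion:
Individual areas: |Parcel A| = 32, |Parcel B| = 25, |Parcel C| = 18.
|Parcel A∩Parcel B|: x∈[4,9], y∈[3,4] → 5·1 = 5.
|Parcel A∩Parcel C|: x∈[3,6], y∈[0,4] → 3·4 = 12.
|Parcel B∩Parcel C|: x∈[4,6], y∈[3,6] → 2·3 = 6.
|Parcel A∩Parcel B∩Parcel C| = 2.
|Parcel A ∪ Parcel B ∪ Parcel C| = 75 − 23 + 2 = 54.00.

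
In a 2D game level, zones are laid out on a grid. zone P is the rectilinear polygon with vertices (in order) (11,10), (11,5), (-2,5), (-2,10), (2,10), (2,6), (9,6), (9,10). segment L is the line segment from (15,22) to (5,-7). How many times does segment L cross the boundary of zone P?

The segment meets the boundary at (9.138,5), (10.862,10).

2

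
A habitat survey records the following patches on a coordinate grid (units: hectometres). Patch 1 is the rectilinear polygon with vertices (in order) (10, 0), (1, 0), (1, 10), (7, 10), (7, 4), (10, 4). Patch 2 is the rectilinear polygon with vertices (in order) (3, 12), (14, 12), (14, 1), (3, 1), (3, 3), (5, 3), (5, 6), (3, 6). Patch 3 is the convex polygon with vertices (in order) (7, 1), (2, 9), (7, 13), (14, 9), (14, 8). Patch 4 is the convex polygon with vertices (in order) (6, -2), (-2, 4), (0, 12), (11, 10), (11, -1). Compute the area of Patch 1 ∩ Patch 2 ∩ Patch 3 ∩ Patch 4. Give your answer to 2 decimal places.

26.66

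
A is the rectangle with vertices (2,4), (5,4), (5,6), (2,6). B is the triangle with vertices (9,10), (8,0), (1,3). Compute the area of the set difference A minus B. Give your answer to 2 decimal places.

2.57

|A| = 6, |A∩B| = 3.4286.
|A ∖ B| = |A| − |A∩B| = 6 − 3.4286 = 2.57.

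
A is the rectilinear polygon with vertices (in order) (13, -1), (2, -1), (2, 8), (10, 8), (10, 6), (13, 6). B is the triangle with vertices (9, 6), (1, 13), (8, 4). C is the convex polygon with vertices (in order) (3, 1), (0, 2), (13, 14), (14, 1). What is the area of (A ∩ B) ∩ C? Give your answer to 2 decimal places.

6.24

The region (A ∩ B) ∩ C is the polygon with vertices (9,6), (8,4), (5.562,7.134), (6.5,8), (6.714,8).
By the shoelace formula its area is 6.24.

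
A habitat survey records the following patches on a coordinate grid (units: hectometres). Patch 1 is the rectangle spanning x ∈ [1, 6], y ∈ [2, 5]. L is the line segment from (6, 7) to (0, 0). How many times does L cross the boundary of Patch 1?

2

The segment meets the boundary at (1.714,2), (4.286,5).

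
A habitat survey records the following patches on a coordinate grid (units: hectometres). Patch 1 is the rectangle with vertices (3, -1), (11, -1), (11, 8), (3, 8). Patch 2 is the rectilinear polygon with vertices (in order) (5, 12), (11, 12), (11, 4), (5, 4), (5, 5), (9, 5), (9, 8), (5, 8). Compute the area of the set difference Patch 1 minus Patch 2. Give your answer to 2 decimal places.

|Patch 1| = 72, |Patch 1∩Patch 2| = 12.
|Patch 1 ∖ Patch 2| = |Patch 1| − |Patch 1∩Patch 2| = 72 − 12 = 60.00.

60.00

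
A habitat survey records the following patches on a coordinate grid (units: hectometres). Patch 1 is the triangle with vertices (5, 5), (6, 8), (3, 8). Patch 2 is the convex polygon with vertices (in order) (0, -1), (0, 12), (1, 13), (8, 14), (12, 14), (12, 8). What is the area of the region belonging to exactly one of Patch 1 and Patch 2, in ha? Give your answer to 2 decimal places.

|Patch 1| = 4.5, |Patch 2| = 121, |Patch 1∩Patch 2| = 4.5.
|Patch 1 △ Patch 2| = |Patch 1| + |Patch 2| − 2·|Patch 1∩Patch 2| = 4.5 + 121 − 9 = 116.50.

116.50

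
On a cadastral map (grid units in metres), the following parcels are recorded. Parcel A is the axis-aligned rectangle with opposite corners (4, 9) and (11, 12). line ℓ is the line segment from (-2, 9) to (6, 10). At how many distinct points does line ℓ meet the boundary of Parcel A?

The segment meets the boundary at (4,9.75).

1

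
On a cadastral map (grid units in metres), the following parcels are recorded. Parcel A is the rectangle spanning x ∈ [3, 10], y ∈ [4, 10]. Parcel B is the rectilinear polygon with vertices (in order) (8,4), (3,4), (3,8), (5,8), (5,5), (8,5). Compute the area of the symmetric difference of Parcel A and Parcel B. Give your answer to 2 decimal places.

31.00

|Parcel A| = 42, |Parcel B| = 11, |Parcel A∩Parcel B| = 11.
|Parcel A △ Parcel B| = |Parcel A| + |Parcel B| − 2·|Parcel A∩Parcel B| = 42 + 11 − 22 = 31.00.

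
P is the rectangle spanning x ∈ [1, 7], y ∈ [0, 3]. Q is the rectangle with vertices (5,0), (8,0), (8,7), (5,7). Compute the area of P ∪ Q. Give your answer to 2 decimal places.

By inclusion–exclusion:
Individual areas: |P| = 18, |Q| = 21.
|P∩Q|: x∈[5,7], y∈[0,3] → 2·3 = 6.
|P ∪ Q| = 39 − 6 = 33.00.

33.00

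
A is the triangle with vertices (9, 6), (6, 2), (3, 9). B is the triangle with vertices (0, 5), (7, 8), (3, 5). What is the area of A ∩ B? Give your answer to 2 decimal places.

1.17

The intersection is the polygon with vertices (3.983,6.707), (5.923,7.538), (6.2,7.4), (4.297,5.973).
By the shoelace formula its area is 1.17.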